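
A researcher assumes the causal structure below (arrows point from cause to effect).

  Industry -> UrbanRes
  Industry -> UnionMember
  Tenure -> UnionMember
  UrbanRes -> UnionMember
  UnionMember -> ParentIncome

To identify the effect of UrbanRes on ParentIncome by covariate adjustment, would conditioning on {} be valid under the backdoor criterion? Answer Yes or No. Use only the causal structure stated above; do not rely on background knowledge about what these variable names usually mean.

No

Backdoor paths from UrbanRes to ParentIncome (paths whose first edge points into UrbanRes):
  P1: UrbanRes <- Industry -> UnionMember -> ParentIncome
Condition 1 (no descendant of UrbanRes in the set): holds — descendants of UrbanRes are {ParentIncome, UnionMember}; none are in {}.
Condition 2 (every backdoor path blocked by {}):
  P1: open — no interior node is in the conditioning set.
{} does not satisfy the backdoor criterion.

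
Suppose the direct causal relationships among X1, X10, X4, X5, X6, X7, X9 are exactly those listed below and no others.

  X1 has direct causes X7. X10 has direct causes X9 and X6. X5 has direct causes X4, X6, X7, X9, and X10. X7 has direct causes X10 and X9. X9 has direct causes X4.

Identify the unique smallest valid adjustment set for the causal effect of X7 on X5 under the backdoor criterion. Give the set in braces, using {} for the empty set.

{X10, X9}

Variables eligible for adjustment (non-descendants of X7, excluding X7 and X5): {X10, X4, X6, X9}.
Backdoor paths from X7 to X5:
  P1: X7 <- X9 <- X4 -> X5
  P2: X7 <- X9 -> X10 <- X6 -> X5
  P3: X7 <- X9 -> X10 -> X5
  P4: X7 <- X9 -> X5
  P5: X7 <- X10 <- X6 -> X5
  P6: X7 <- X10 <- X9 <- X4 -> X5
  P7: X7 <- X10 <- X9 -> X5
  P8: X7 <- X10 -> X5
The empty set is not sufficient: P1 (X7 <- X9 <- X4 -> X5) has no collider blocking it and no conditioned non-collider, so it is open.
Try {X10, X9}:
  P1: blocked at chain node X9 ∈ conditioning set.
  P2: blocked at fork node X9 ∈ conditioning set.
  P3: blocked at fork node X9 ∈ conditioning set.
  P4: blocked at fork node X9 ∈ conditioning set.
  P5: blocked at chain node X10 ∈ conditioning set.
  P6: blocked at chain node X10 ∈ conditioning set.
  P7: blocked at chain node X10 ∈ conditioning set.
  P8: blocked at fork node X10 ∈ conditioning set.
{X10, X9} contains no descendant of X7 and blocks every backdoor path.
Every element of {X10, X9} is needed (dropping X10 leaves P5 open; dropping X9 leaves P1 open), so no proper subset is valid.
Among all size-2 subsets of the eligible variables, only {X10, X9} blocks every backdoor path, so it is the unique smallest valid adjustment set.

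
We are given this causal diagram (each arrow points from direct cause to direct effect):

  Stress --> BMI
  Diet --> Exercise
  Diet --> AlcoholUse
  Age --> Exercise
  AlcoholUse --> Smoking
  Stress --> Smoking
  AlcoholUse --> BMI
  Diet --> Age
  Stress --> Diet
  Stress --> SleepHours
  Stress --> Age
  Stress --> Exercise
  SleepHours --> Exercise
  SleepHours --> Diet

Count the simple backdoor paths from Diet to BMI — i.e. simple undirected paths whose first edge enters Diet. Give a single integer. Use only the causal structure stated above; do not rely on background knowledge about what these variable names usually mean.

A backdoor path from Diet to BMI is any simple undirected path whose first edge points into Diet (i.e. leaves Diet via a parent).
Parents of Diet: {SleepHours, Stress}.
Enumerating:
  P1: Diet <- Stress -> BMI
  P2: Diet <- Stress -> Smoking <- AlcoholUse -> BMI
  P3: Diet <- SleepHours <- Stress -> BMI
  P4: Diet <- SleepHours <- Stress -> Smoking <- AlcoholUse -> BMI
  P5: Diet <- SleepHours -> Exercise <- Stress -> BMI
  P6: Diet <- SleepHours -> Exercise <- Stress -> Smoking <- AlcoholUse -> BMI
  P7: Diet <- SleepHours -> Exercise <- Age <- Stress -> BMI
  P8: Diet <- SleepHours -> Exercise <- Age <- Stress -> Smoking <- AlcoholUse -> BMI
That exhausts the simple backdoor paths. Count: 8.

8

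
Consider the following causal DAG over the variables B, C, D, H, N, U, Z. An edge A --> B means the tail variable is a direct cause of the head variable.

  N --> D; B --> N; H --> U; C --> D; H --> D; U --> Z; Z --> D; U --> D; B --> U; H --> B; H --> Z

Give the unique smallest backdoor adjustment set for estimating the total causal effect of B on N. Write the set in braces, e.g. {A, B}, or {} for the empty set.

{}

Variables eligible for adjustment (non-descendants of B, excluding B and N): {C, H}.
Backdoor paths from B to N:
  P1: B <- H -> U -> Z -> D <- N
  P2: B <- H -> U -> D <- N
  P3: B <- H -> Z <- U -> D <- N
  P4: B <- H -> Z -> D <- N
  P5: B <- H -> D <- N
Each backdoor path contains an unconditioned collider, so every path is already blocked with the empty conditioning set:
  P1: blocked at collider D (neither it nor any descendant is in the conditioning set).
  P2: blocked at collider D (neither it nor any descendant is in the conditioning set).
  P3: blocked at collider Z (neither it nor any descendant is in the conditioning set).
  P4: blocked at collider D (neither it nor any descendant is in the conditioning set).
  P5: blocked at collider D (neither it nor any descendant is in the conditioning set).
The empty set is therefore the unique smallest valid set.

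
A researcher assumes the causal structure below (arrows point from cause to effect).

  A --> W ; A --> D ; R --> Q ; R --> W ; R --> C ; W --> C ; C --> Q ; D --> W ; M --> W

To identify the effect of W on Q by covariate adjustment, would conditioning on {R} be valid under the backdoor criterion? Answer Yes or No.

Yes

Backdoor paths from W to Q (paths whose first edge points into W):
  P1: W <- R -> C -> Q
  P2: W <- R -> Q
Condition 1 (no descendant of W in the set): holds — descendants of W are {C, Q}; none are in {R}.
Condition 2 (every backdoor path blocked by {R}):
  P1: blocked at fork node R ∈ conditioning set.
  P2: blocked at fork node R ∈ conditioning set.
{R} satisfies the backdoor criterion.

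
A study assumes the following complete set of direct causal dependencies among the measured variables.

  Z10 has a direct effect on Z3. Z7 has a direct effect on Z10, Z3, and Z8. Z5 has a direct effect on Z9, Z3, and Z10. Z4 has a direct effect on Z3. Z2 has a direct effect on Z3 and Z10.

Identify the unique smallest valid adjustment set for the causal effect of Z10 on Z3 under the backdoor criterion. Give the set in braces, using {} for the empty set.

{Z2, Z5, Z7}

Variables eligible for adjustment (non-descendants of Z10, excluding Z10 and Z3): {Z2, Z4, Z5, Z7, Z8, Z9}.
Backdoor paths from Z10 to Z3:
  P1: Z10 <- Z5 -> Z3
  P2: Z10 <- Z7 -> Z3
  P3: Z10 <- Z2 -> Z3
The empty set is not sufficient: P1 (Z10 <- Z5 -> Z3) has no collider blocking it and no conditioned non-collider, so it is open.
Try {Z2, Z5, Z7}:
  P1: blocked at fork node Z5 ∈ conditioning set.
  P2: blocked at fork node Z7 ∈ conditioning set.
  P3: blocked at fork node Z2 ∈ conditioning set.
{Z2, Z5, Z7} contains no descendant of Z10 and blocks every backdoor path.
Every element of {Z2, Z5, Z7} is needed (dropping Z2 leaves P3 open; dropping Z5 leaves P1 open; dropping Z7 leaves P2 open), so no proper subset is valid.
Among all size-3 subsets of the eligible variables, only {Z2, Z5, Z7} blocks every backdoor path, so it is the unique smallest valid adjustment set.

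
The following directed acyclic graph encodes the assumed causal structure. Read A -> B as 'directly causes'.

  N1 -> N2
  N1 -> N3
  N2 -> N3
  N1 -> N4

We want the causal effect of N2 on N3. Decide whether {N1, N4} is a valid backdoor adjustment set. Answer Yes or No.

Backdoor paths from N2 to N3 (paths whose first edge points into N2):
  P1: N2 <- N1 -> N3
Condition 1 (no descendant of N2 in the set): holds — descendants of N2 are {N3}; none are in {N1, N4}.
Condition 2 (every backdoor path blocked by {N1, N4}):
  P1: blocked at fork node N1 ∈ conditioning set.
{N1, N4} satisfies the backdoor criterion.

Yes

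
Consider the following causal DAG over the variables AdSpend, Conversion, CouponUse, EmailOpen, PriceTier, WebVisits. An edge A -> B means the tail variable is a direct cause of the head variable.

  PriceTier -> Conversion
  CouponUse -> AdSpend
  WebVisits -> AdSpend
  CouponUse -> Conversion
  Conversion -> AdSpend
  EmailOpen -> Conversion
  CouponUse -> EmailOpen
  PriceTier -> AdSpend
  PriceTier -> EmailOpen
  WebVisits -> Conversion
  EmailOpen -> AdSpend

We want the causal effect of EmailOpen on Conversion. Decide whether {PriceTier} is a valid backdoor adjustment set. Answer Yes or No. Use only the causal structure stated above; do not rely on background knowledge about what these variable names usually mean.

Backdoor paths from EmailOpen to Conversion (paths whose first edge points into EmailOpen):
  P1: EmailOpen <- CouponUse -> Conversion
  P2: EmailOpen <- CouponUse -> AdSpend <- PriceTier -> Conversion
  P3: EmailOpen <- CouponUse -> AdSpend <- WebVisits -> Conversion
  P4: EmailOpen <- CouponUse -> AdSpend <- Conversion
  P5: EmailOpen <- PriceTier -> Conversion
  P6: EmailOpen <- PriceTier -> AdSpend <- CouponUse -> Conversion
  P7: EmailOpen <- PriceTier -> AdSpend <- WebVisits -> Conversion
  P8: EmailOpen <- PriceTier -> AdSpend <- Conversion
Condition 1 (no descendant of EmailOpen in the set): holds — descendants of EmailOpen are {AdSpend, Conversion}; none are in {PriceTier}.
Condition 2 (every backdoor path blocked by {PriceTier}):
  P1: open — no interior node is in the conditioning set.
  P2: blocked at collider AdSpend (neither it nor any descendant is in the conditioning set).
  P3: blocked at collider AdSpend (neither it nor any descendant is in the conditioning set).
  P4: blocked at collider AdSpend (neither it nor any descendant is in the conditioning set).
  P5: blocked at fork node PriceTier ∈ conditioning set.
  P6: blocked at fork node PriceTier ∈ conditioning set.
  P7: blocked at fork node PriceTier ∈ conditioning set.
  P8: blocked at fork node PriceTier ∈ conditioning set.
{PriceTier} does not satisfy the backdoor criterion.

No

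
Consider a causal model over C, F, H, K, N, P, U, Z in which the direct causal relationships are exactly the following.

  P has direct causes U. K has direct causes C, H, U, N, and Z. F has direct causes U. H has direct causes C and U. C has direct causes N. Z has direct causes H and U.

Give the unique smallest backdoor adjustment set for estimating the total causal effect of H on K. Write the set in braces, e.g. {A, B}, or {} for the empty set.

{C, U}

Variables eligible for adjustment (non-descendants of H, excluding H and K): {C, F, N, P, U}.
Backdoor paths from H to K:
  P1: H <- U -> Z -> K
  P2: H <- U -> K
  P3: H <- C <- N -> K
  P4: H <- C -> K
The empty set is not sufficient: P1 (H <- U -> Z -> K) has no collider blocking it and no conditioned non-collider, so it is open.
Try {C, U}:
  P1: blocked at fork node U ∈ conditioning set.
  P2: blocked at fork node U ∈ conditioning set.
  P3: blocked at chain node C ∈ conditioning set.
  P4: blocked at fork node C ∈ conditioning set.
{C, U} contains no descendant of H and blocks every backdoor path.
Every element of {C, U} is needed (dropping C leaves P3 open; dropping U leaves P1 open), so no proper subset is valid.
Among all size-2 subsets of the eligible variables, only {C, U} blocks every backdoor path, so it is the unique smallest valid adjustment set.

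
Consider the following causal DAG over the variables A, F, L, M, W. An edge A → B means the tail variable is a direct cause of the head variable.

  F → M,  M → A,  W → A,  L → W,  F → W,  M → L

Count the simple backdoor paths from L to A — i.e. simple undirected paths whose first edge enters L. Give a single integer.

A backdoor path from L to A is any simple undirected path whose first edge points into L (i.e. leaves L via a parent).
Parents of L: {M}.
Enumerating:
  P1: L <- M <- F -> W -> A
  P2: L <- M -> A
That exhausts the simple backdoor paths. Count: 2.

2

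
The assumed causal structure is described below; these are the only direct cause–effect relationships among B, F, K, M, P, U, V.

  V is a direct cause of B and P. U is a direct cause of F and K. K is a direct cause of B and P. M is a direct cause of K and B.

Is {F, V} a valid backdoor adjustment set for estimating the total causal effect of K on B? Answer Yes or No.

No

Backdoor paths from K to B (paths whose first edge points into K):
  P1: K <- M -> B
Condition 1 (no descendant of K in the set): holds — descendants of K are {B, P}; none are in {F, V}.
Condition 2 (every backdoor path blocked by {F, V}):
  P1: open — no interior node is in the conditioning set.
{F, V} does not satisfy the backdoor criterion.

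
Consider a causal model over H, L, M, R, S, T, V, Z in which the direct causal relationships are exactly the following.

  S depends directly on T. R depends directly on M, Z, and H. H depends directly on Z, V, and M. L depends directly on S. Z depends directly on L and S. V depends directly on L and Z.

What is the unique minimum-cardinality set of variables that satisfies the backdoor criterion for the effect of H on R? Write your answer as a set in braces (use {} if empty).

{M, Z}

Variables eligible for adjustment (non-descendants of H, excluding H and R): {L, M, S, T, V, Z}.
Backdoor paths from H to R:
  P1: H <- M -> R
  P2: H <- Z -> R
  P3: H <- V <- L <- S -> Z -> R
  P4: H <- V <- L -> Z -> R
  P5: H <- V <- Z -> R
The empty set is not sufficient: P1 (H <- M -> R) has no collider blocking it and no conditioned non-collider, so it is open.
Try {M, Z}:
  P1: blocked at fork node M ∈ conditioning set.
  P2: blocked at fork node Z ∈ conditioning set.
  P3: blocked at chain node Z ∈ conditioning set.
  P4: blocked at chain node Z ∈ conditioning set.
  P5: blocked at fork node Z ∈ conditioning set.
{M, Z} contains no descendant of H and blocks every backdoor path.
Every element of {M, Z} is needed (dropping M leaves P1 open; dropping Z leaves P2 open), so no proper subset is valid.
Among all size-2 subsets of the eligible variables, only {M, Z} blocks every backdoor path, so it is the unique smallest valid adjustment set.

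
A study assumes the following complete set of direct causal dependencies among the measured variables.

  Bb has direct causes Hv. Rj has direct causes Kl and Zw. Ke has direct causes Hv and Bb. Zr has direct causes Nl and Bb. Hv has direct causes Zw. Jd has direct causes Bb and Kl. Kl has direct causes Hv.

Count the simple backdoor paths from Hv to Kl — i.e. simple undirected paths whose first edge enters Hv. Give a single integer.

A backdoor path from Hv to Kl is any simple undirected path whose first edge points into Hv (i.e. leaves Hv via a parent).
Parents of Hv: {Zw}.
Enumerating:
  P1: Hv <- Zw -> Rj <- Kl
That exhausts the simple backdoor paths. Count: 1.

1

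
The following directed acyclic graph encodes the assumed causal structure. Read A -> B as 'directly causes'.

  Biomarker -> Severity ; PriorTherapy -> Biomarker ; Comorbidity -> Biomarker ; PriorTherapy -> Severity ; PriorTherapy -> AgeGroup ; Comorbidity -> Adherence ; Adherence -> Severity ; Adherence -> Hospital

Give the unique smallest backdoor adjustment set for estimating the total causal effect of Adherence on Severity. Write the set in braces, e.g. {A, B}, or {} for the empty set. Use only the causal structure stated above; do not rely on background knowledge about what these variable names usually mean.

{Comorbidity}

Variables eligible for adjustment (non-descendants of Adherence, excluding Adherence and Severity): {AgeGroup, Biomarker, Comorbidity, PriorTherapy}.
Backdoor paths from Adherence to Severity:
  P1: Adherence <- Comorbidity -> Biomarker <- PriorTherapy -> Severity
  P2: Adherence <- Comorbidity -> Biomarker -> Severity
The empty set is not sufficient: P2 (Adherence <- Comorbidity -> Biomarker -> Severity) has no collider blocking it and no conditioned non-collider, so it is open.
Try {Comorbidity}:
  P1: blocked at fork node Comorbidity ∈ conditioning set.
  P2: blocked at fork node Comorbidity ∈ conditioning set.
{Comorbidity} contains no descendant of Adherence and blocks every backdoor path.
No other singleton works — e.g. {PriorTherapy} leaves P2 open — so {Comorbidity} is the unique smallest valid adjustment set.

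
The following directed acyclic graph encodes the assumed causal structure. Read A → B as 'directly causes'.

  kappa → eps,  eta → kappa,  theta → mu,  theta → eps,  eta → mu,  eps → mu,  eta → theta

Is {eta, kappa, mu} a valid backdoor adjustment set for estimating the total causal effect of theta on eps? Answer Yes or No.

No

Backdoor paths from theta to eps (paths whose first edge points into theta):
  P1: theta <- eta -> kappa -> eps
  P2: theta <- eta -> mu <- eps
Condition 1 (no descendant of theta in the set): FAILS — mu is a descendant of theta.
Condition 2 (every backdoor path blocked by {eta, kappa, mu}):
  P1: blocked at fork node eta ∈ conditioning set.
  P2: blocked at fork node eta ∈ conditioning set.
{eta, kappa, mu} does not satisfy the backdoor criterion.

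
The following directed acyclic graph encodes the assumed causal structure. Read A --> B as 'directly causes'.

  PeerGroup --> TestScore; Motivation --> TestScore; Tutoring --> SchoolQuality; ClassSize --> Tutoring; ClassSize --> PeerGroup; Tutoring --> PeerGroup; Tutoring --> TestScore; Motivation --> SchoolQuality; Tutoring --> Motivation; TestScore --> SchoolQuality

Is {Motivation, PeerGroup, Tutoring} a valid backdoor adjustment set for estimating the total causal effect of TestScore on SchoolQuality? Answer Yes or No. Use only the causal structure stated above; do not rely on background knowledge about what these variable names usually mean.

Yes

Backdoor paths from TestScore to SchoolQuality (paths whose first edge points into TestScore):
  P1: TestScore <- Tutoring -> Motivation -> SchoolQuality
  P2: TestScore <- Tutoring -> SchoolQuality
  P3: TestScore <- PeerGroup <- ClassSize -> Tutoring -> Motivation -> SchoolQuality
  P4: TestScore <- PeerGroup <- ClassSize -> Tutoring -> SchoolQuality
  P5: TestScore <- PeerGroup <- Tutoring -> Motivation -> SchoolQuality
  P6: TestScore <- PeerGroup <- Tutoring -> SchoolQuality
  P7: TestScore <- Motivation <- Tutoring -> SchoolQuality
  P8: TestScore <- Motivation -> SchoolQuality
Condition 1 (no descendant of TestScore in the set): holds — descendants of TestScore are {SchoolQuality}; none are in {Motivation, PeerGroup, Tutoring}.
Condition 2 (every backdoor path blocked by {Motivation, PeerGroup, Tutoring}):
  P1: blocked at fork node Tutoring ∈ conditioning set.
  P2: blocked at fork node Tutoring ∈ conditioning set.
  P3: blocked at chain node PeerGroup ∈ conditioning set.
  P4: blocked at chain node PeerGroup ∈ conditioning set.
  P5: blocked at chain node PeerGroup ∈ conditioning set.
  P6: blocked at chain node PeerGroup ∈ conditioning set.
  P7: blocked at chain node Motivation ∈ conditioning set.
  P8: blocked at fork node Motivation ∈ conditioning set.
{Motivation, PeerGroup, Tutoring} satisfies the backdoor criterion.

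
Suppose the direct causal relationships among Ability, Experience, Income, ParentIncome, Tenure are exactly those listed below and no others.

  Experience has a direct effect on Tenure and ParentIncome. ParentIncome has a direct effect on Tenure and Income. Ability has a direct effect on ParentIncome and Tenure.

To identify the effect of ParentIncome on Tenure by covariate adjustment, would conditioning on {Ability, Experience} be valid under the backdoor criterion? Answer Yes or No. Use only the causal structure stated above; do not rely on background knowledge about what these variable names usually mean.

Backdoor paths from ParentIncome to Tenure (paths whose first edge points into ParentIncome):
  P1: ParentIncome <- Experience -> Tenure
  P2: ParentIncome <- Ability -> Tenure
Condition 1 (no descendant of ParentIncome in the set): holds — descendants of ParentIncome are {Income, Tenure}; none are in {Ability, Experience}.
Condition 2 (every backdoor path blocked by {Ability, Experience}):
  P1: blocked at fork node Experience ∈ conditioning set.
  P2: blocked at fork node Ability ∈ conditioning set.
{Ability, Experience} satisfies the backdoor criterion.

Yes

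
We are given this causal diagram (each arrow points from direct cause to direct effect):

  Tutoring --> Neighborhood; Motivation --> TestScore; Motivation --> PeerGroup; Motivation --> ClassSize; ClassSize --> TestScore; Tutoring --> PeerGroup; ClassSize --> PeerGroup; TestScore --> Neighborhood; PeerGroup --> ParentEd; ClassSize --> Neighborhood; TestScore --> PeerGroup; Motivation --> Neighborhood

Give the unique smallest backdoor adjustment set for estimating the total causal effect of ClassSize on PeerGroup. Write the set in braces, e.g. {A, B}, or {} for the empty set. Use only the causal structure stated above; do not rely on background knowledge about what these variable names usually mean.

{Motivation}

Variables eligible for adjustment (non-descendants of ClassSize, excluding ClassSize and PeerGroup): {Motivation, Tutoring}.
Backdoor paths from ClassSize to PeerGroup:
  P1: ClassSize <- Motivation -> TestScore -> Neighborhood <- Tutoring -> PeerGroup
  P2: ClassSize <- Motivation -> TestScore -> PeerGroup
  P3: ClassSize <- Motivation -> Neighborhood <- Tutoring -> PeerGroup
  P4: ClassSize <- Motivation -> Neighborhood <- TestScore -> PeerGroup
  P5: ClassSize <- Motivation -> PeerGroup
The empty set is not sufficient: P2 (ClassSize <- Motivation -> TestScore -> PeerGroup) has no collider blocking it and no conditioned non-collider, so it is open.
Try {Motivation}:
  P1: blocked at fork node Motivation ∈ conditioning set.
  P2: blocked at fork node Motivation ∈ conditioning set.
  P3: blocked at fork node Motivation ∈ conditioning set.
  P4: blocked at fork node Motivation ∈ conditioning set.
  P5: blocked at fork node Motivation ∈ conditioning set.
{Motivation} contains no descendant of ClassSize and blocks every backdoor path.
No other singleton works — e.g. {Tutoring} leaves P2 open — so {Motivation} is the unique smallest valid adjustment set.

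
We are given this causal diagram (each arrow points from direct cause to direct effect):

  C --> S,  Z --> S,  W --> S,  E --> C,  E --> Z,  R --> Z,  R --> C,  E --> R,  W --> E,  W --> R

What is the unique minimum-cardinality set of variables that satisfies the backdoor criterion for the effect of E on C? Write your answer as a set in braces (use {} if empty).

{W}

Variables eligible for adjustment (non-descendants of E, excluding E and C): {W}.
Backdoor paths from E to C:
  P1: E <- W -> R -> Z -> S <- C
  P2: E <- W -> R -> C
  P3: E <- W -> S <- Z <- R -> C
  P4: E <- W -> S <- C
The empty set is not sufficient: P2 (E <- W -> R -> C) has no collider blocking it and no conditioned non-collider, so it is open.
Try {W}:
  P1: blocked at fork node W ∈ conditioning set.
  P2: blocked at fork node W ∈ conditioning set.
  P3: blocked at fork node W ∈ conditioning set.
  P4: blocked at fork node W ∈ conditioning set.
{W} contains no descendant of E and blocks every backdoor path.
{W} is the unique smallest valid adjustment set.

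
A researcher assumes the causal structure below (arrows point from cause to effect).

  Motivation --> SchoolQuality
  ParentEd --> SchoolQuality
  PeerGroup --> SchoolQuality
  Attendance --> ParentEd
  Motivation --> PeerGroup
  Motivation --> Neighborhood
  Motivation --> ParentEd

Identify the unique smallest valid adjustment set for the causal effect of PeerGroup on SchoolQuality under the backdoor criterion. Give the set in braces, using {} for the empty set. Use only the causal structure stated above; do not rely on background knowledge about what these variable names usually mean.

Variables eligible for adjustment (non-descendants of PeerGroup, excluding PeerGroup and SchoolQuality): {Attendance, Motivation, Neighborhood, ParentEd}.
Backdoor paths from PeerGroup to SchoolQuality:
  P1: PeerGroup <- Motivation -> ParentEd -> SchoolQuality
  P2: PeerGroup <- Motivation -> SchoolQuality
The empty set is not sufficient: P1 (PeerGroup <- Motivation -> ParentEd -> SchoolQuality) has no collider blocking it and no conditioned non-collider, so it is open.
Try {Motivation}:
  P1: blocked at fork node Motivation ∈ conditioning set.
  P2: blocked at fork node Motivation ∈ conditioning set.
{Motivation} contains no descendant of PeerGroup and blocks every backdoor path.
No other singleton works — e.g. {Attendance} leaves P1 open — so {Motivation} is the unique smallest valid adjustment set.

{Motivation}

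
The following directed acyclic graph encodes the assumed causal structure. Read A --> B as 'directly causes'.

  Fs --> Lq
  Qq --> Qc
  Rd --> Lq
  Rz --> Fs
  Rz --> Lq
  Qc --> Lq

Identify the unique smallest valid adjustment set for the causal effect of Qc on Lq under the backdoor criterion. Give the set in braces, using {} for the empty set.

{}

Variables eligible for adjustment (non-descendants of Qc, excluding Qc and Lq): {Fs, Qq, Rd, Rz}.
Backdoor paths from Qc to Lq:
  (none)
With no backdoor paths the empty set already satisfies the criterion, and it is trivially minimal.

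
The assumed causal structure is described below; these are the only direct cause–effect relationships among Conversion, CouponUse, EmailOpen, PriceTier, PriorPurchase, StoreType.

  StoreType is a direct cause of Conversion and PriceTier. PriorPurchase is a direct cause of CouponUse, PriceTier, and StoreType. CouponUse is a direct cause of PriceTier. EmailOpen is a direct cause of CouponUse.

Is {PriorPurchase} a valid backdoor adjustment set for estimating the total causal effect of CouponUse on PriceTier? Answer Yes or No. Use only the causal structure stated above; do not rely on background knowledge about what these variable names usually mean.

Yes

Backdoor paths from CouponUse to PriceTier (paths whose first edge points into CouponUse):
  P1: CouponUse <- PriorPurchase -> StoreType -> PriceTier
  P2: CouponUse <- PriorPurchase -> PriceTier
Condition 1 (no descendant of CouponUse in the set): holds — descendants of CouponUse are {PriceTier}; none are in {PriorPurchase}.
Condition 2 (every backdoor path blocked by {PriorPurchase}):
  P1: blocked at fork node PriorPurchase ∈ conditioning set.
  P2: blocked at fork node PriorPurchase ∈ conditioning set.
{PriorPurchase} satisfies the backdoor criterion.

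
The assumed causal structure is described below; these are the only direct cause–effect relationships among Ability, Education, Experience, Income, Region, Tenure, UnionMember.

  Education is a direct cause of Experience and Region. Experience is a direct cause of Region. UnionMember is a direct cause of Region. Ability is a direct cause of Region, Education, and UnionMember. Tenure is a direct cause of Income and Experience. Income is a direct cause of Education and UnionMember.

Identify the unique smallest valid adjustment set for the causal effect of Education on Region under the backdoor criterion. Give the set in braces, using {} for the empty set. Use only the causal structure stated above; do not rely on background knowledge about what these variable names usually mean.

{Ability, Income}

Variables eligible for adjustment (non-descendants of Education, excluding Education and Region): {Ability, Income, Tenure, UnionMember}.
Backdoor paths from Education to Region:
  P1: Education <- Income <- Tenure -> Experience -> Region
  P2: Education <- Income -> UnionMember <- Ability -> Region
  P3: Education <- Income -> UnionMember -> Region
  P4: Education <- Ability -> UnionMember <- Income <- Tenure -> Experience -> Region
  P5: Education <- Ability -> UnionMember -> Region
  P6: Education <- Ability -> Region
The empty set is not sufficient: P1 (Education <- Income <- Tenure -> Experience -> Region) has no collider blocking it and no conditioned non-collider, so it is open.
Try {Ability, Income}:
  P1: blocked at chain node Income ∈ conditioning set.
  P2: blocked at fork node Income ∈ conditioning set.
  P3: blocked at fork node Income ∈ conditioning set.
  P4: blocked at fork node Ability ∈ conditioning set.
  P5: blocked at fork node Ability ∈ conditioning set.
  P6: blocked at fork node Ability ∈ conditioning set.
{Ability, Income} contains no descendant of Education and blocks every backdoor path.
Every element of {Ability, Income} is needed (dropping Ability leaves P5 open; dropping Income leaves P1 open), so no proper subset is valid.
Among all size-2 subsets of the eligible variables, only {Ability, Income} blocks every backdoor path, so it is the unique smallest valid adjustment set.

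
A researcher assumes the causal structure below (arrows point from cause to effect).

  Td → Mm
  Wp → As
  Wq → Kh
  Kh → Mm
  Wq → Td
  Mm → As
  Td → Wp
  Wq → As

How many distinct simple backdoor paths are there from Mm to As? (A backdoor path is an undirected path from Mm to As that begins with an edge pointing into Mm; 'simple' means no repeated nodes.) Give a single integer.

A backdoor path from Mm to As is any simple undirected path whose first edge points into Mm (i.e. leaves Mm via a parent).
Parents of Mm: {Kh, Td}.
Enumerating:
  P1: Mm <- Td <- Wq -> As
  P2: Mm <- Td -> Wp -> As
  P3: Mm <- Kh <- Wq -> Td -> Wp -> As
  P4: Mm <- Kh <- Wq -> As
That exhausts the simple backdoor paths. Count: 4.

4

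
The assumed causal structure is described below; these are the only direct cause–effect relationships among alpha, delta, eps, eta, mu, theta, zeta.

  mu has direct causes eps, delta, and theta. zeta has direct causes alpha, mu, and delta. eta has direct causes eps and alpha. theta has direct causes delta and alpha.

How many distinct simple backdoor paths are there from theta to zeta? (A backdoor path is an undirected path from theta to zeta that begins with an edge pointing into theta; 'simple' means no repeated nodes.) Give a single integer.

6

A backdoor path from theta to zeta is any simple undirected path whose first edge points into theta (i.e. leaves theta via a parent).
Parents of theta: {alpha, delta}.
Enumerating:
  P1: theta <- delta -> mu <- eps -> eta <- alpha -> zeta
  P2: theta <- delta -> mu -> zeta
  P3: theta <- delta -> zeta
  P4: theta <- alpha -> eta <- eps -> mu <- delta -> zeta
  P5: theta <- alpha -> eta <- eps -> mu -> zeta
  P6: theta <- alpha -> zeta
That exhausts the simple backdoor paths. Count: 6.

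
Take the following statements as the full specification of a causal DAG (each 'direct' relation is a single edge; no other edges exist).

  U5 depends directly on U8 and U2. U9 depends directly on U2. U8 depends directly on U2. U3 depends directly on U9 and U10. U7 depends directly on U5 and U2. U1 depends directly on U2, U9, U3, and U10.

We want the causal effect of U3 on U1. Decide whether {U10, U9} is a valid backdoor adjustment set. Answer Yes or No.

Backdoor paths from U3 to U1 (paths whose first edge points into U3):
  P1: U3 <- U9 <- U2 -> U1
  P2: U3 <- U9 -> U1
  P3: U3 <- U10 -> U1
Condition 1 (no descendant of U3 in the set): holds — descendants of U3 are {U1}; none are in {U10, U9}.
Condition 2 (every backdoor path blocked by {U10, U9}):
  P1: blocked at chain node U9 ∈ conditioning set.
  P2: blocked at fork node U9 ∈ conditioning set.
  P3: blocked at fork node U10 ∈ conditioning set.
{U10, U9} satisfies the backdoor criterion.

Yes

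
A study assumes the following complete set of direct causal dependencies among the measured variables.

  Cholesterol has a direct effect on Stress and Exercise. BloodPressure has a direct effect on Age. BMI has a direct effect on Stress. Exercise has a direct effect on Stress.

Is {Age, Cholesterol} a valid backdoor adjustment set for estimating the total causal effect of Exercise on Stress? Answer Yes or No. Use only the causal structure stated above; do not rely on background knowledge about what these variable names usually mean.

Yes

Backdoor paths from Exercise to Stress (paths whose first edge points into Exercise):
  P1: Exercise <- Cholesterol -> Stress
Condition 1 (no descendant of Exercise in the set): holds — descendants of Exercise are {Stress}; none are in {Age, Cholesterol}.
Condition 2 (every backdoor path blocked by {Age, Cholesterol}):
  P1: blocked at fork node Cholesterol ∈ conditioning set.
{Age, Cholesterol} satisfies the backdoor criterion.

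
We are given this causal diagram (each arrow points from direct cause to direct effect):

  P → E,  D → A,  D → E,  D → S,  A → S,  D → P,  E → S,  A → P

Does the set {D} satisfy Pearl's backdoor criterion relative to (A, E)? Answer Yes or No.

Backdoor paths from A to E (paths whose first edge points into A):
  P1: A <- D -> P -> E
  P2: A <- D -> E
  P3: A <- D -> S <- E
Condition 1 (no descendant of A in the set): holds — descendants of A are {E, P, S}; none are in {D}.
Condition 2 (every backdoor path blocked by {D}):
  P1: blocked at fork node D ∈ conditioning set.
  P2: blocked at fork node D ∈ conditioning set.
  P3: blocked at fork node D ∈ conditioning set.
{D} satisfies the backdoor criterion.

Yes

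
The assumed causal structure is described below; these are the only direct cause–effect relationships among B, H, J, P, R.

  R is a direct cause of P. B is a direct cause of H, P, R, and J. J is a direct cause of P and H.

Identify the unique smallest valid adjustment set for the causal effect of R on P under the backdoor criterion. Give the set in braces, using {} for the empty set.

{B}

Variables eligible for adjustment (non-descendants of R, excluding R and P): {B, H, J}.
Backdoor paths from R to P:
  P1: R <- B -> J -> P
  P2: R <- B -> H <- J -> P
  P3: R <- B -> P
The empty set is not sufficient: P1 (R <- B -> J -> P) has no collider blocking it and no conditioned non-collider, so it is open.
Try {B}:
  P1: blocked at fork node B ∈ conditioning set.
  P2: blocked at fork node B ∈ conditioning set.
  P3: blocked at fork node B ∈ conditioning set.
{B} contains no descendant of R and blocks every backdoor path.
No other singleton works — e.g. {J} leaves P3 open — so {B} is the unique smallest valid adjustment set.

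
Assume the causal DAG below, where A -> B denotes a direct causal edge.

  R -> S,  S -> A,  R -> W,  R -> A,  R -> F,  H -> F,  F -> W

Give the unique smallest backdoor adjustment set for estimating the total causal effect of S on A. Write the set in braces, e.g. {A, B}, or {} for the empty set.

Variables eligible for adjustment (non-descendants of S, excluding S and A): {F, H, R, W}.
Backdoor paths from S to A:
  P1: S <- R -> A
The empty set is not sufficient: P1 (S <- R -> A) has no collider blocking it and no conditioned non-collider, so it is open.
Try {R}:
  P1: blocked at fork node R ∈ conditioning set.
{R} contains no descendant of S and blocks every backdoor path.
No other singleton works — e.g. {H} leaves P1 open — so {R} is the unique smallest valid adjustment set.

{R}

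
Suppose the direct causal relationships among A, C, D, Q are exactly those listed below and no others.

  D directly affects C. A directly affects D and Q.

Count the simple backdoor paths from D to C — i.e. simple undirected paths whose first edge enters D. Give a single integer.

0

A backdoor path from D to C is any simple undirected path whose first edge points into D (i.e. leaves D via a parent).
Parents of D: {A}.
No simple path from any parent of D reaches C without revisiting D, so there are no backdoor paths.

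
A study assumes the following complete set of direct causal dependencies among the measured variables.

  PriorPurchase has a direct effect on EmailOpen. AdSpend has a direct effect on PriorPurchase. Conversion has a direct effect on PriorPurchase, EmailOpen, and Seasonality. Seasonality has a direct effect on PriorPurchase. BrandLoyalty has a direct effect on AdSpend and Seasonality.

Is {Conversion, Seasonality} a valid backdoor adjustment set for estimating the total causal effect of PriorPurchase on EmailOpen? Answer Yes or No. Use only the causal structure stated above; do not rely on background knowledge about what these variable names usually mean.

Yes

Backdoor paths from PriorPurchase to EmailOpen (paths whose first edge points into PriorPurchase):
  P1: PriorPurchase <- Conversion -> EmailOpen
  P2: PriorPurchase <- AdSpend <- BrandLoyalty -> Seasonality <- Conversion -> EmailOpen
  P3: PriorPurchase <- Seasonality <- Conversion -> EmailOpen
Condition 1 (no descendant of PriorPurchase in the set): holds — descendants of PriorPurchase are {EmailOpen}; none are in {Conversion, Seasonality}.
Condition 2 (every backdoor path blocked by {Conversion, Seasonality}):
  P1: blocked at fork node Conversion ∈ conditioning set.
  P2: blocked at fork node Conversion ∈ conditioning set.
  P3: blocked at chain node Seasonality ∈ conditioning set.
{Conversion, Seasonality} satisfies the backdoor criterion.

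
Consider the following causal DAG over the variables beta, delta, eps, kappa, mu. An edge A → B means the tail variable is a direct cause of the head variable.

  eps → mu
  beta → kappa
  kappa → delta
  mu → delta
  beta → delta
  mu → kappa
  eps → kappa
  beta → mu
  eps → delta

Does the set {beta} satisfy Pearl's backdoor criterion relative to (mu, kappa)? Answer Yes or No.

Backdoor paths from mu to kappa (paths whose first edge points into mu):
  P1: mu <- eps -> kappa
  P2: mu <- eps -> delta <- beta -> kappa
  P3: mu <- eps -> delta <- kappa
  P4: mu <- beta -> kappa
  P5: mu <- beta -> delta <- eps -> kappa
  P6: mu <- beta -> delta <- kappa
Condition 1 (no descendant of mu in the set): holds — descendants of mu are {delta, kappa}; none are in {beta}.
Condition 2 (every backdoor path blocked by {beta}):
  P1: open — no interior node is in the conditioning set.
  P2: blocked at collider delta (neither it nor any descendant is in the conditioning set).
  P3: blocked at collider delta (neither it nor any descendant is in the conditioning set).
  P4: blocked at fork node beta ∈ conditioning set.
  P5: blocked at fork node beta ∈ conditioning set.
  P6: blocked at fork node beta ∈ conditioning set.
{beta} does not satisfy the backdoor criterion.

No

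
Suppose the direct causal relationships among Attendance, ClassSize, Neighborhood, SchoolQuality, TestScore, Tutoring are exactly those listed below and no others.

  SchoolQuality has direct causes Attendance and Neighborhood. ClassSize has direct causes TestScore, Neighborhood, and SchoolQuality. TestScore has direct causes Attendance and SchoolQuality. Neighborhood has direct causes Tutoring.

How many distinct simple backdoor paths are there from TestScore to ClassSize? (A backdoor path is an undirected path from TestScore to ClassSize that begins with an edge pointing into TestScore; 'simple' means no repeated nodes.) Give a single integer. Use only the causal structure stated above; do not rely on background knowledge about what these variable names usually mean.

A backdoor path from TestScore to ClassSize is any simple undirected path whose first edge points into TestScore (i.e. leaves TestScore via a parent).
Parents of TestScore: {Attendance, SchoolQuality}.
Enumerating:
  P1: TestScore <- Attendance -> SchoolQuality <- Neighborhood -> ClassSize
  P2: TestScore <- Attendance -> SchoolQuality -> ClassSize
  P3: TestScore <- SchoolQuality <- Neighborhood -> ClassSize
  P4: TestScore <- SchoolQuality -> ClassSize
That exhausts the simple backdoor paths. Count: 4.

4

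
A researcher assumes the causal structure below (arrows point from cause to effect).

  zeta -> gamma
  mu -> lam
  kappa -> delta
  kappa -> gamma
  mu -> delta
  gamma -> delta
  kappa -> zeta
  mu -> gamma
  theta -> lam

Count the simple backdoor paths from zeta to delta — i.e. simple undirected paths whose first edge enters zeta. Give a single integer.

A backdoor path from zeta to delta is any simple undirected path whose first edge points into zeta (i.e. leaves zeta via a parent).
Parents of zeta: {kappa}.
Enumerating:
  P1: zeta <- kappa -> gamma <- mu -> delta
  P2: zeta <- kappa -> gamma -> delta
  P3: zeta <- kappa -> delta
That exhausts the simple backdoor paths. Count: 3.

3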